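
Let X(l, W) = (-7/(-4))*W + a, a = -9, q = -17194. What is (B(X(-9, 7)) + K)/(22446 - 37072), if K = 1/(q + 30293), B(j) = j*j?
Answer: -2213747/3065375584 ≈ -0.00072218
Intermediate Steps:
X(l, W) = -9 + 7*W/4 (X(l, W) = (-7/(-4))*W - 9 = (-7*(-¼))*W - 9 = 7*W/4 - 9 = -9 + 7*W/4)
B(j) = j²
K = 1/13099 (K = 1/(-17194 + 30293) = 1/13099 ≈ 7.6342e-5)
(B(X(-9, 7)) + K)/(22446 - 37072) = ((-9 + (7/4)*7)² + 1/13099)/(22446 - 37072) = ((-9 + 49/4)² + 1/13099)/(-14626) = ((13/4)² + 1/13099)*(-1/14626) = (169/16 + 1/13099)*(-1/14626) = (2213747/209584)*(-1/14626) = -2213747/3065375584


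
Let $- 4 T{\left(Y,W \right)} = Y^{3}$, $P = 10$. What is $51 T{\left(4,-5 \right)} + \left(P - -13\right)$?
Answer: $-793$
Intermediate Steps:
$T{\left(Y,W \right)} = - \frac{Y^{3}}{4}$
$51 T{\left(4,-5 \right)} + \left(P - -13\right) = 51 \left(- \frac{4^{3}}{4}\right) + \left(10 - -13\right) = 51 \left(\left(- \frac{1}{4}\right) 64\right) + \left(10 + 13\right) = 51 \left(-16\right) + 23 = -816 + 23 = -793$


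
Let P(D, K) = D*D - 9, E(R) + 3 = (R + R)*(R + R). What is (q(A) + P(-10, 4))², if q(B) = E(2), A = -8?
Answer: 10816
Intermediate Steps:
E(R) = -3 + 4*R² (E(R) = -3 + (R + R)*(R + R) = -3 + (2*R)*(2*R) = -3 + 4*R²)
q(B) = 13 (q(B) = -3 + 4*2² = -3 + 4*4 = -3 + 16 = 13)
P(D, K) = -9 + D² (P(D, K) = D² - 9 = -9 + D²)
(q(A) + P(-10, 4))² = (13 + (-9 + (-10)²))² = (13 + (-9 + 100))² = (13 + 91)² = 104² = 10816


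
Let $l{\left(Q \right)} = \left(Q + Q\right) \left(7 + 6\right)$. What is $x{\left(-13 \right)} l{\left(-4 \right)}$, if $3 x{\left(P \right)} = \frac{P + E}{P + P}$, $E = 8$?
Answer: $- \frac{20}{3} \approx -6.6667$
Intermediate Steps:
$x{\left(P \right)} = \frac{8 + P}{6 P}$ ($x{\left(P \right)} = \frac{\left(P + 8\right) \frac{1}{P + P}}{3} = \frac{\left(8 + P\right) \frac{1}{2 P}}{3} = \frac{\frac{1}{2} \frac{1}{P} \left(8 + P\right)}{3} = \frac{8 + P}{6 P}$)
$l{\left(Q \right)} = 26 Q$ ($l{\left(Q \right)} = 2 Q 13 = 26 Q$)
$x{\left(-13 \right)} l{\left(-4 \right)} = \frac{8 - 13}{6 \left(-13\right)} 26 \left(-4\right) = \frac{1}{6} \left(- \frac{1}{13}\right) \left(-5\right) \left(-104\right) = \frac{5}{78} \left(-104\right) = - \frac{20}{3}$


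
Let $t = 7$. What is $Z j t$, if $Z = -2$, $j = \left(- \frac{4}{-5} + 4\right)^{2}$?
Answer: $- \frac{8064}{25} \approx -322.56$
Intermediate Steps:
$j = \frac{576}{25}$ ($j = \left(\left(-4\right) \left(- \frac{1}{5}\right) + 4\right)^{2} = \left(\frac{4}{5} + 4\right)^{2} = \left(\frac{24}{5}\right)^{2} = \frac{576}{25} \approx 23.04$)
$Z j t = \left(-2\right) \frac{576}{25} \cdot 7 = \left(- \frac{1152}{25}\right) 7 = - \frac{8064}{25}$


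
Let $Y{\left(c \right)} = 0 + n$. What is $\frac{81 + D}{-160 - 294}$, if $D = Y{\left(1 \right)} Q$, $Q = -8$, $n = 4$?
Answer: $- \frac{49}{454} \approx -0.10793$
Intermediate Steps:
$Y{\left(c \right)} = 4$ ($Y{\left(c \right)} = 0 + 4 = 4$)
$D = -32$ ($D = 4 \left(-8\right) = -32$)
$\frac{81 + D}{-160 - 294} = \frac{81 - 32}{-160 - 294} = \frac{49}{-160 - 294} = \frac{49}{-454} = 49 \left(- \frac{1}{454}\right) = - \frac{49}{454}$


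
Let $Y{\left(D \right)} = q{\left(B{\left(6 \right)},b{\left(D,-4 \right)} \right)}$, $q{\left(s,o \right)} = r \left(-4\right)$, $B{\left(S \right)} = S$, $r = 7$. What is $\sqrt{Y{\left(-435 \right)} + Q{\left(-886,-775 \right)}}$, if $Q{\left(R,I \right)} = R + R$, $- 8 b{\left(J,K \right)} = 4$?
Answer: $30 i \sqrt{2} \approx 42.426 i$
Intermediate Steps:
$b{\left(J,K \right)} = - \frac{1}{2}$ ($b{\left(J,K \right)} = \left(- \frac{1}{8}\right) 4 = - \frac{1}{2}$)
$Q{\left(R,I \right)} = 2 R$
$q{\left(s,o \right)} = -28$ ($q{\left(s,o \right)} = 7 \left(-4\right) = -28$)
$Y{\left(D \right)} = -28$
$\sqrt{Y{\left(-435 \right)} + Q{\left(-886,-775 \right)}} = \sqrt{-28 + 2 \left(-886\right)} = \sqrt{-28 - 1772} = \sqrt{-1800} = 30 i \sqrt{2}$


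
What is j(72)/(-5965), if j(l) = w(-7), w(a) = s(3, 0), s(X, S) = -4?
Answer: 4/5965 ≈ 0.00067058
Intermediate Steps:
w(a) = -4
j(l) = -4
j(72)/(-5965) = -4/(-5965) = -4*(-1/5965) = 4/5965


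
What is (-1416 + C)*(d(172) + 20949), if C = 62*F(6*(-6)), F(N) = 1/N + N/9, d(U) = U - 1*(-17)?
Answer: -105630109/3 ≈ -3.5210e+7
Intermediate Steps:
d(U) = 17 + U (d(U) = U + 17 = 17 + U)
F(N) = 1/N + N/9 (F(N) = 1/N + N*(⅑) = 1/N + N/9)
C = -4495/18 (C = 62*(1/(6*(-6)) + (6*(-6))/9) = 62*(1/(-36) + (⅑)*(-36)) = 62*(-1/36 - 4) = 62*(-145/36) = -4495/18 ≈ -249.72)
(-1416 + C)*(d(172) + 20949) = (-1416 - 4495/18)*((17 + 172) + 20949) = -29983*(189 + 20949)/18 = -29983/18*21138 = -105630109/3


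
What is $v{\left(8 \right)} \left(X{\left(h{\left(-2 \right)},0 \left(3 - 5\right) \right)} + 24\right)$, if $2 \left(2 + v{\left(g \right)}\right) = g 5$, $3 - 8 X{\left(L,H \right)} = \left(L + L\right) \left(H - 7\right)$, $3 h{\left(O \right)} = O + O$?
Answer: $\frac{1587}{4} \approx 396.75$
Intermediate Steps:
$h{\left(O \right)} = \frac{2 O}{3}$ ($h{\left(O \right)} = \frac{O + O}{3} = \frac{2 O}{3}$)
$X{\left(L,H \right)} = \frac{3}{8} - \frac{L \left(-7 + H\right)}{4}$ ($X{\left(L,H \right)} = \frac{3}{8} - \frac{\left(L + L\right) \left(H - 7\right)}{8} = \frac{3}{8} - \frac{2 L \left(-7 + H\right)}{8} = \frac{3}{8} - \frac{L \left(-7 + H\right)}{4}$)
$v{\left(g \right)} = -2 + \frac{5 g}{2}$ ($v{\left(g \right)} = -2 + \frac{g 5}{2} = -2 + \frac{5 g}{2}$)
$v{\left(8 \right)} \left(X{\left(h{\left(-2 \right)},0 \left(3 - 5\right) \right)} + 24\right) = \left(-2 + \frac{5}{2} \cdot 8\right) \left(\left(\frac{3}{8} + \frac{7 \cdot \frac{2}{3} \left(-2\right)}{4} - \frac{0 \left(3 - 5\right) \frac{2}{3} \left(-2\right)}{4}\right) + 24\right) = \left(-2 + 20\right) \left(\left(\frac{3}{8} + \frac{7}{4} \left(- \frac{4}{3}\right) - \frac{1}{4} \cdot 0 \left(-2\right) \left(- \frac{4}{3}\right)\right) + 24\right) = 18 \left(\left(\frac{3}{8} - \frac{7}{3} - 0 \left(- \frac{4}{3}\right)\right) + 24\right) = 18 \left(\left(\frac{3}{8} - \frac{7}{3} + 0\right) + 24\right) = 18 \left(- \frac{47}{24} + 24\right) = 18 \cdot \frac{529}{24} = \frac{1587}{4}$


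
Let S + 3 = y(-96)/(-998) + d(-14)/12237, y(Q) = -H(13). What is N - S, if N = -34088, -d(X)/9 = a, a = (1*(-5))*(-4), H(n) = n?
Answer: -138754642717/4070842 ≈ -34085.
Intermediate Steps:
a = 20 (a = -5*(-4) = 20)
y(Q) = -13 (y(Q) = -1*13 = -13)
d(X) = -180 (d(X) = -9*20 = -180)
S = -12219379/4070842 (S = -3 + (-13/(-998) - 180/12237) = -3 + (-13*(-1/998) - 180*1/12237) = -3 + (13/998 - 60/4079) = -3 - 6853/4070842 = -12219379/4070842 ≈ -3.0017)
N - S = -34088 - 1*(-12219379/4070842) = -34088 + 12219379/4070842 = -138754642717/4070842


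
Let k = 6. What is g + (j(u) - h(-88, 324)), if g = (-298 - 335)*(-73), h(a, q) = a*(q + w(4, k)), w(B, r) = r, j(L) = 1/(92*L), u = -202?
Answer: 1398427415/18584 ≈ 75249.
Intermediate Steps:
j(L) = 1/(92*L)
h(a, q) = a*(6 + q) (h(a, q) = a*(q + 6) = a*(6 + q))
g = 46209 (g = -633*(-73) = 46209)
g + (j(u) - h(-88, 324)) = 46209 + ((1/92)/(-202) - (-88)*(6 + 324)) = 46209 + ((1/92)*(-1/202) - (-88)*330) = 46209 + (-1/18584 - 1*(-29040)) = 46209 + (-1/18584 + 29040) = 46209 + 539679359/18584 = 1398427415/18584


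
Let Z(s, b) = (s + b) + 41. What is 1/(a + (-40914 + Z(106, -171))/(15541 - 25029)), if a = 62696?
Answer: 4744/297450293 ≈ 1.5949e-5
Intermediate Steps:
Z(s, b) = 41 + b + s (Z(s, b) = (b + s) + 41 = 41 + b + s)
1/(a + (-40914 + Z(106, -171))/(15541 - 25029)) = 1/(62696 + (-40914 + (41 - 171 + 106))/(15541 - 25029)) = 1/(62696 + (-40914 - 24)/(-9488)) = 1/(62696 - 40938*(-1/9488)) = 1/(62696 + 20469/4744) = 1/(297450293/4744) = 4744/297450293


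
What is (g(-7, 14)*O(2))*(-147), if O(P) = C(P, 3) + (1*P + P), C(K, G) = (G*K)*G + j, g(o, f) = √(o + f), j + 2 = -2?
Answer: -2646*√7 ≈ -7000.7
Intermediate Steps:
j = -4 (j = -2 - 2 = -4)
g(o, f) = √(f + o)
C(K, G) = -4 + K*G² (C(K, G) = (G*K)*G - 4 = K*G² - 4 = -4 + K*G²)
O(P) = -4 + 11*P (O(P) = (-4 + P*3²) + (1*P + P) = (-4 + P*9) + (P + P) = (-4 + 9*P) + 2*P = -4 + 11*P)
(g(-7, 14)*O(2))*(-147) = (√(14 - 7)*(-4 + 11*2))*(-147) = (√7*(-4 + 22))*(-147) = (√7*18)*(-147) = (18*√7)*(-147) = -2646*√7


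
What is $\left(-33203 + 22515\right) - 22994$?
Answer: $-33682$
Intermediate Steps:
$\left(-33203 + 22515\right) - 22994 = -10688 - 22994 = -33682$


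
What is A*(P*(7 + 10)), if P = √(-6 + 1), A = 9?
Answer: 153*I*√5 ≈ 342.12*I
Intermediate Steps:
P = I*√5 (P = √(-5) = I*√5 ≈ 2.2361*I)
A*(P*(7 + 10)) = 9*((I*√5)*(7 + 10)) = 9*((I*√5)*17) = 9*(17*I*√5) = 153*I*√5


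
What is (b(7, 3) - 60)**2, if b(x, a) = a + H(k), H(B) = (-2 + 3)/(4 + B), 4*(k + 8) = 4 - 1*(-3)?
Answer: 267289/81 ≈ 3299.9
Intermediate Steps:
k = -25/4 (k = -8 + (4 - 1*(-3))/4 = -8 + (4 + 3)/4 = -8 + (1/4)*7 = -8 + 7/4 = -25/4 ≈ -6.2500)
H(B) = 1/(4 + B)
b(x, a) = -4/9 + a (b(x, a) = a + 1/(4 - 25/4) = a + 1/(-9/4) = a - 4/9 = -4/9 + a)
(b(7, 3) - 60)**2 = ((-4/9 + 3) - 60)**2 = (23/9 - 60)**2 = (-517/9)**2 = 267289/81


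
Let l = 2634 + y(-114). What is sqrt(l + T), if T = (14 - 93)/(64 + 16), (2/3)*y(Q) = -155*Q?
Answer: sqrt(11655205)/20 ≈ 170.70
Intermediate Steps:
y(Q) = -465*Q/2 (y(Q) = 3*(-155*Q)/2 = -465*Q/2)
T = -79/80 ≈ -0.98750
l = 29139 (l = 2634 - 465/2*(-114) = 2634 + 26505 = 29139)
sqrt(l + T) = sqrt(29139 - 79/80) = sqrt(2331041/80) = sqrt(11655205)/20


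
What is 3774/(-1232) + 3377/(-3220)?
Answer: -291299/70840 ≈ -4.1121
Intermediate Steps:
3774/(-1232) + 3377/(-3220) = 3774*(-1/1232) + 3377*(-1/3220) = -1887/616 - 3377/3220 = -291299/70840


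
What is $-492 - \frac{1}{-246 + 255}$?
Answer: $- \frac{4429}{9} \approx -492.11$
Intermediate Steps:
$-492 - \frac{1}{-246 + 255} = -492 - \frac{1}{9} = - \frac{4429}{9}$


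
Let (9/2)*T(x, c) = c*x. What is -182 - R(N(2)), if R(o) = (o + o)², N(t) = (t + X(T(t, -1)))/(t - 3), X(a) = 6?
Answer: -438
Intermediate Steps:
T(x, c) = 2*c*x/9 (T(x, c) = 2*(c*x)/9 = 2*c*x/9)
N(t) = (6 + t)/(-3 + t) (N(t) = (t + 6)/(t - 3) = (6 + t)/(-3 + t))
R(o) = 4*o² (R(o) = (2*o)² = 4*o²)
-182 - R(N(2)) = -182 - 4*((6 + 2)/(-3 + 2))² = -182 - 4*(8/(-1))² = -182 - 4*(-1*8)² = -182 - 4*(-8)² = -182 - 4*64 = -182 - 1*256 = -182 - 256 = -438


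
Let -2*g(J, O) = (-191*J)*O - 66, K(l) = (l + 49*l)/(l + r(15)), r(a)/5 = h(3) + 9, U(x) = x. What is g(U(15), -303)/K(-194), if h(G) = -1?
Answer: -66838233/9700 ≈ -6890.5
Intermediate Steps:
r(a) = 40 (r(a) = 5*(-1 + 9) = 5*8 = 40)
K(l) = 50*l/(40 + l) (K(l) = (l + 49*l)/(l + 40) = (50*l)/(40 + l) = 50*l/(40 + l))
g(J, O) = 33 + 191*J*O/2 (g(J, O) = -((-191*J)*O - 66)/2 = -(-191*J*O - 66)/2 = -(-66 - 191*J*O)/2 = 33 + 191*J*O/2)
g(U(15), -303)/K(-194) = (33 + (191/2)*15*(-303))/((50*(-194)/(40 - 194))) = (33 - 868095/2)/((50*(-194)/(-154))) = -868029/(2*(50*(-194)*(-1/154))) = -868029/(2*4850/77) = -868029/2*77/4850 = -66838233/9700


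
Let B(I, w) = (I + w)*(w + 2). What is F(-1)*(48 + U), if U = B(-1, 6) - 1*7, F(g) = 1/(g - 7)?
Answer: -81/8 ≈ -10.125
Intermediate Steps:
B(I, w) = (2 + w)*(I + w) (B(I, w) = (I + w)*(2 + w) = (2 + w)*(I + w))
F(g) = 1/(-7 + g)
U = 33 (U = (6² + 2*(-1) + 2*6 - 1*6) - 1*7 = (36 - 2 + 12 - 6) - 7 = 40 - 7 = 33)
F(-1)*(48 + U) = (48 + 33)/(-7 - 1) = 81/(-8) = -⅛*81 = -81/8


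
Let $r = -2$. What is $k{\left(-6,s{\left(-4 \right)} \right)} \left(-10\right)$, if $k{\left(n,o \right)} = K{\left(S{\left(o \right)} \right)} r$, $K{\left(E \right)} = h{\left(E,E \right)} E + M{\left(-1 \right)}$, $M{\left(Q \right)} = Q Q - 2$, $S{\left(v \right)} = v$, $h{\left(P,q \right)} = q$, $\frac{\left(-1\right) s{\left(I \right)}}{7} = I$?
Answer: $15660$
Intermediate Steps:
$s{\left(I \right)} = - 7 I$
$M{\left(Q \right)} = -2 + Q^{2}$ ($M{\left(Q \right)} = Q^{2} - 2 = -2 + Q^{2}$)
$K{\left(E \right)} = -1 + E^{2}$ ($K{\left(E \right)} = E E - \left(2 - \left(-1\right)^{2}\right) = E^{2} + \left(-2 + 1\right) = E^{2} - 1 = -1 + E^{2}$)
$k{\left(n,o \right)} = 2 - 2 o^{2}$ ($k{\left(n,o \right)} = \left(-1 + o^{2}\right) \left(-2\right) = 2 - 2 o^{2}$)
$k{\left(-6,s{\left(-4 \right)} \right)} \left(-10\right) = \left(2 - 2 \left(\left(-7\right) \left(-4\right)\right)^{2}\right) \left(-10\right) = \left(2 - 2 \cdot 28^{2}\right) \left(-10\right) = \left(2 - 1568\right) \left(-10\right) = \left(-1566\right) \left(-10\right) = 15660$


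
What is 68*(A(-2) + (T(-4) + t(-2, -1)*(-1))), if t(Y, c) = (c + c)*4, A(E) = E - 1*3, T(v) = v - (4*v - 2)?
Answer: 1156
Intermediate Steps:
T(v) = 2 - 3*v (T(v) = v - (-2 + 4*v) = v + (2 - 4*v) = 2 - 3*v)
A(E) = -3 + E (A(E) = E - 3 = -3 + E)
t(Y, c) = 8*c (t(Y, c) = (2*c)*4 = 8*c)
68*(A(-2) + (T(-4) + t(-2, -1)*(-1))) = 68*((-3 - 2) + ((2 - 3*(-4)) + (8*(-1))*(-1))) = 68*(-5 + ((2 + 12) - 8*(-1))) = 68*(-5 + (14 + 8)) = 68*(-5 + 22) = 68*17 = 1156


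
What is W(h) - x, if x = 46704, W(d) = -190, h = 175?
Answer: -46894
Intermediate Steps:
W(h) - x = -190 - 1*46704 = -190 - 46704 = -46894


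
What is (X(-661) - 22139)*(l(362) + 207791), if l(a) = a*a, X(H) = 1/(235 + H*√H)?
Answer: -2166874110185082165/288860006 + 223969935*I*√661/288860006 ≈ -7.5015e+9 + 19.934*I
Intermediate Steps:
X(H) = 1/(235 + H^(3/2))
l(a) = a²
(X(-661) - 22139)*(l(362) + 207791) = (1/(235 + (-661)^(3/2)) - 22139)*(362² + 207791) = (1/(235 - 661*I*√661) - 22139)*(131044 + 207791) = (-22139 + 1/(235 - 661*I*√661))*338835 = -7501468065 + 338835/(235 - 661*I*√661)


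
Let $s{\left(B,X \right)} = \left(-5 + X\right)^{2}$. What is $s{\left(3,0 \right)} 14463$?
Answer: $361575$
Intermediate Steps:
$s{\left(3,0 \right)} 14463 = \left(-5 + 0\right)^{2} \cdot 14463 = \left(-5\right)^{2} \cdot 14463 = 25 \cdot 14463 = 361575$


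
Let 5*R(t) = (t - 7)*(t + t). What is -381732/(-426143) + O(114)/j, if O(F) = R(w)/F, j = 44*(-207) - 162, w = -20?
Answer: 3734395334/4169809255 ≈ 0.89558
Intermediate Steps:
j = -9270 (j = -9108 - 162 = -9270)
R(t) = 2*t*(-7 + t)/5 (R(t) = ((t - 7)*(t + t))/5 = ((-7 + t)*(2*t))/5 = (2*t*(-7 + t))/5 = 2*t*(-7 + t)/5)
O(F) = 216/F (O(F) = ((⅖)*(-20)*(-7 - 20))/F = ((⅖)*(-20)*(-27))/F = 216/F)
-381732/(-426143) + O(114)/j = -381732/(-426143) + (216/114)/(-9270) = -381732*(-1/426143) + (216*(1/114))*(-1/9270) = 381732/426143 + (36/19)*(-1/9270) = 381732/426143 - 2/9785 = 3734395334/4169809255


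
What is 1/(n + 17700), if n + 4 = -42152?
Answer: -1/24456 ≈ -4.0890e-5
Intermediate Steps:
n = -42156 (n = -4 - 42152 = -42156)
1/(n + 17700) = 1/(-42156 + 17700) = 1/(-24456) = -1/24456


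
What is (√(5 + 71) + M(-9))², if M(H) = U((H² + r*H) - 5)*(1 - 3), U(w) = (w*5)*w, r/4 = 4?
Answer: 2138137676 - 184960*√19 ≈ 2.1373e+9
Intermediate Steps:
r = 16 (r = 4*4 = 16)
U(w) = 5*w² (U(w) = (5*w)*w = 5*w²)
M(H) = -10*(-5 + H² + 16*H)² (M(H) = (5*((H² + 16*H) - 5)²)*(1 - 3) = (5*(-5 + H² + 16*H)²)*(-2) = -10*(-5 + H² + 16*H)²)
(√(5 + 71) + M(-9))² = (√(5 + 71) - 10*(-5 + (-9)² + 16*(-9))²)² = (√76 - 10*(-5 + 81 - 144)²)² = (2*√19 - 10*(-68)²)² = (2*√19 - 10*4624)² = (2*√19 - 46240)² = (-46240 + 2*√19)²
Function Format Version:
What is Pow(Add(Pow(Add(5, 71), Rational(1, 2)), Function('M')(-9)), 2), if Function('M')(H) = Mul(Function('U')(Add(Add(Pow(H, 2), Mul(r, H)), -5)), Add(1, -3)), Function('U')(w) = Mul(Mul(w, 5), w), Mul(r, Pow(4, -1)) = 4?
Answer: Add(2138137676, Mul(-184960, Pow(19, Rational(1, 2)))) ≈ 2.1373e+9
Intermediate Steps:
r = 16 (r = Mul(4, 4) = 16)
Function('U')(w) = Mul(5, Pow(w, 2)) (Function('U')(w) = Mul(Mul(5, w), w) = Mul(5, Pow(w, 2)))
Function('M')(H) = Mul(-10, Pow(Add(-5, Pow(H, 2), Mul(16, H)), 2)) (Function('M')(H) = Mul(Mul(5, Pow(Add(Add(Pow(H, 2), Mul(16, H)), -5), 2)), Add(1, -3)) = Mul(Mul(5, Pow(Add(-5, Pow(H, 2), Mul(16, H)), 2)), -2) = Mul(-10, Pow(Add(-5, Pow(H, 2), Mul(16, H)), 2)))
Pow(Add(Pow(Add(5, 71), Rational(1, 2)), Function('M')(-9)), 2) = Pow(Add(Pow(Add(5, 71), Rational(1, 2)), Mul(-10, Pow(Add(-5, Pow(-9, 2), Mul(16, -9)), 2))), 2) = Pow(Add(Pow(76, Rational(1, 2)), Mul(-10, Pow(Add(-5, 81, -144), 2))), 2) = Pow(Add(Mul(2, Pow(19, Rational(1, 2))), Mul(-10, Pow(-68, 2))), 2) = Pow(Add(Mul(2, Pow(19, Rational(1, 2))), Mul(-10, 4624)), 2) = Pow(Add(Mul(2, Pow(19, Rational(1, 2))), -46240), 2) = Pow(Add(-46240, Mul(2, Pow(19, Rational(1, 2)))), 2)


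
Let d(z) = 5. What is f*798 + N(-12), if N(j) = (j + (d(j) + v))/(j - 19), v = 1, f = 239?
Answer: 5912388/31 ≈ 1.9072e+5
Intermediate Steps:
N(j) = (6 + j)/(-19 + j) (N(j) = (j + (5 + 1))/(j - 19) = (j + 6)/(-19 + j) = (6 + j)/(-19 + j))
f*798 + N(-12) = 239*798 + (6 - 12)/(-19 - 12) = 190722 - 6/(-31) = 190722 - 1/31*(-6) = 190722 + 6/31 = 5912388/31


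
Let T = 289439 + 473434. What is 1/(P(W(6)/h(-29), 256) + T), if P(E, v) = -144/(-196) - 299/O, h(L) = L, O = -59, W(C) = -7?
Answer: 2891/2205482618 ≈ 1.3108e-6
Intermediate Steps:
P(E, v) = 16775/2891 (P(E, v) = -144/(-196) - 299/(-59) = -144*(-1/196) - 299*(-1/59) = 36/49 + 299/59 = 16775/2891)
T = 762873
1/(P(W(6)/h(-29), 256) + T) = 1/(16775/2891 + 762873) = 1/(2205482618/2891) = 2891/2205482618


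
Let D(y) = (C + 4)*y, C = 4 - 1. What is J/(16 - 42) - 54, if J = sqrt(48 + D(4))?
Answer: -54 - sqrt(19)/13 ≈ -54.335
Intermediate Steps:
C = 3
D(y) = 7*y (D(y) = (3 + 4)*y = 7*y)
J = 2*sqrt(19) (J = sqrt(48 + 7*4) = sqrt(48 + 28) = sqrt(76) = 2*sqrt(19) ≈ 8.7178)
J/(16 - 42) - 54 = (2*sqrt(19))/(16 - 42) - 54 = (2*sqrt(19))/(-26) - 54 = (2*sqrt(19))*(-1/26) - 54 = -sqrt(19)/13 - 54 = -54 - sqrt(19)/13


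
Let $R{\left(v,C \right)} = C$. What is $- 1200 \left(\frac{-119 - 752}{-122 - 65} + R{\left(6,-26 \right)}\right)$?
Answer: $\frac{4789200}{187} \approx 25611.0$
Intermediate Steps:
$- 1200 \left(\frac{-119 - 752}{-122 - 65} + R{\left(6,-26 \right)}\right) = - 1200 \left(\frac{-119 - 752}{-122 - 65} - 26\right) = - 1200 \left(- \frac{871}{-187} - 26\right) = - 1200 \left(\left(-871\right) \left(- \frac{1}{187}\right) - 26\right) = - 1200 \left(\frac{871}{187} - 26\right) = \left(-1200\right) \left(- \frac{3991}{187}\right) = \frac{4789200}{187}$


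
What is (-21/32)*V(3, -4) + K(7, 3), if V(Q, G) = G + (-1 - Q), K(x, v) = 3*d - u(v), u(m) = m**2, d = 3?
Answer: 21/4 ≈ 5.2500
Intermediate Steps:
K(x, v) = 9 - v**2 (K(x, v) = 3*3 - v**2 = 9 - v**2)
V(Q, G) = -1 + G - Q
(-21/32)*V(3, -4) + K(7, 3) = (-21/32)*(-1 - 4 - 1*3) + (9 - 1*3**2) = (-21*1/32)*(-1 - 4 - 3) + (9 - 1*9) = -21/32*(-8) + (9 - 9) = 21/4 + 0 = 21/4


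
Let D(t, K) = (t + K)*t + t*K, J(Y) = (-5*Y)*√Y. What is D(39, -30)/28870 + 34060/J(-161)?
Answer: -819/28870 - 6812*I*√161/25921 ≈ -0.028369 - 3.3345*I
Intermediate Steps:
J(Y) = -5*Y^(3/2)
D(t, K) = K*t + t*(K + t) (D(t, K) = (K + t)*t + K*t = t*(K + t) + K*t = K*t + t*(K + t))
D(39, -30)/28870 + 34060/J(-161) = (39*(39 + 2*(-30)))/28870 + 34060/((-(-805)*I*√161)) = (39*(39 - 60))*(1/28870) + 34060/((-(-805)*I*√161)) = (39*(-21))*(1/28870) + 34060/((805*I*√161)) = -819*1/28870 + 34060*(-I*√161/129605) = -819/28870 - 6812*I*√161/25921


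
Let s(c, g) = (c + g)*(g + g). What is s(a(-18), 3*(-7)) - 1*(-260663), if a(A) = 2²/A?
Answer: 784663/3 ≈ 2.6155e+5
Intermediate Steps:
a(A) = 4/A
s(c, g) = 2*g*(c + g) (s(c, g) = (c + g)*(2*g) = 2*g*(c + g))
s(a(-18), 3*(-7)) - 1*(-260663) = 2*(3*(-7))*(4/(-18) + 3*(-7)) - 1*(-260663) = 2*(-21)*(4*(-1/18) - 21) + 260663 = 2*(-21)*(-2/9 - 21) + 260663 = 2*(-21)*(-191/9) + 260663 = 2674/3 + 260663 = 784663/3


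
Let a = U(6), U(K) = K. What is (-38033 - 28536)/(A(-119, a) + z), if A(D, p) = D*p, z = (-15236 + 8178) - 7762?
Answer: 66569/15534 ≈ 4.2854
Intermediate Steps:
a = 6
z = -14820 (z = -7058 - 7762 = -14820)
(-38033 - 28536)/(A(-119, a) + z) = (-38033 - 28536)/(-119*6 - 14820) = -66569/(-714 - 14820) = -66569/(-15534) = -66569*(-1/15534) = 66569/15534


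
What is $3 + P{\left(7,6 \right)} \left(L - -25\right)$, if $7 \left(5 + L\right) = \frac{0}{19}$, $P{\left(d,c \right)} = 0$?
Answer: $3$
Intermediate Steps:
$L = -5$ ($L = -5 + \frac{0 \cdot \frac{1}{19}}{7} = -5 + \frac{1}{7} \cdot 0 = -5 + 0 = -5$)
$3 + P{\left(7,6 \right)} \left(L - -25\right) = 3 + 0 \left(-5 - -25\right) = 3 + 0 \left(-5 + 25\right) = 3 + 0 \cdot 20 = 3 + 0 = 3$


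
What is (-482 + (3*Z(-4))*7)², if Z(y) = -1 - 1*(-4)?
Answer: 175561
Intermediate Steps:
Z(y) = 3 (Z(y) = -1 + 4 = 3)
(-482 + (3*Z(-4))*7)² = (-482 + (3*3)*7)² = (-482 + 9*7)² = (-482 + 63)² = (-419)² = 175561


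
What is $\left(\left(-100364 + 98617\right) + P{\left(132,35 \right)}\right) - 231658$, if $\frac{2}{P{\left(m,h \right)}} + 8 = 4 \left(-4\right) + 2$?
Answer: $- \frac{2567456}{11} \approx -2.3341 \cdot 10^{5}$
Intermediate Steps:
$P{\left(m,h \right)} = - \frac{1}{11}$ ($P{\left(m,h \right)} = \frac{2}{-8 + \left(4 \left(-4\right) + 2\right)} = \frac{2}{-8 + \left(-16 + 2\right)} = \frac{2}{-8 - 14} = \frac{2}{-22} = 2 \left(- \frac{1}{22}\right) = - \frac{1}{11}$)
$\left(\left(-100364 + 98617\right) + P{\left(132,35 \right)}\right) - 231658 = \left(\left(-100364 + 98617\right) - \frac{1}{11}\right) - 231658 = \left(-1747 - \frac{1}{11}\right) - 231658 = - \frac{19218}{11} - 231658 = - \frac{2567456}{11}$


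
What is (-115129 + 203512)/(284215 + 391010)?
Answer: 29461/225075 ≈ 0.13089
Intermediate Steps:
(-115129 + 203512)/(284215 + 391010) = 88383/675225 = 88383*(1/675225) = 29461/225075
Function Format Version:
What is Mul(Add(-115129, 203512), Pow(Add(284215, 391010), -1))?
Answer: Rational(29461, 225075) ≈ 0.13089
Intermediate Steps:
Mul(Add(-115129, 203512), Pow(Add(284215, 391010), -1)) = Mul(88383, Pow(675225, -1)) = Mul(88383, Rational(1, 675225)) = Rational(29461, 225075)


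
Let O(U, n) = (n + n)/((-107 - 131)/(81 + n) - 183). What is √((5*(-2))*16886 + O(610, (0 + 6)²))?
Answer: 2*I*√19785338063009/21649 ≈ 410.93*I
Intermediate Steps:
O(U, n) = 2*n/(-183 - 238/(81 + n)) (O(U, n) = (2*n)/(-238/(81 + n) - 183) = (2*n)/(-183 - 238/(81 + n)) = 2*n/(-183 - 238/(81 + n)))
√((5*(-2))*16886 + O(610, (0 + 6)²)) = √((5*(-2))*16886 - 2*(0 + 6)²*(81 + (0 + 6)²)/(15061 + 183*(0 + 6)²)) = √(-10*16886 - 2*6²*(81 + 6²)/(15061 + 183*6²)) = √(-168860 - 2*36*(81 + 36)/(15061 + 183*36)) = √(-168860 - 2*36*117/(15061 + 6588)) = √(-168860 - 2*36*117/21649) = √(-168860 - 2*36*1/21649*117) = √(-168860 - 8424/21649) = √(-3655658564/21649) = 2*I*√19785338063009/21649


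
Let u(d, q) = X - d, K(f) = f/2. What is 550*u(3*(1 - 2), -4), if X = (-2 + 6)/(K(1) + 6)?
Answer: 25850/13 ≈ 1988.5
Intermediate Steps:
K(f) = f/2 (K(f) = f*(½) = f/2)
X = 8/13 (X = (-2 + 6)/((½)*1 + 6) = 4/(½ + 6) = 4/(13/2) = 4*(2/13) = 8/13 ≈ 0.61539)
u(d, q) = 8/13 - d
550*u(3*(1 - 2), -4) = 550*(8/13 - 3*(1 - 2)) = 550*(8/13 - 3*(-1)) = 550*(8/13 - 1*(-3)) = 550*(8/13 + 3) = 550*(47/13) = 25850/13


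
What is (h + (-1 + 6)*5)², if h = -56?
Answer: 961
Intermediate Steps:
(h + (-1 + 6)*5)² = (-56 + (-1 + 6)*5)² = (-56 + 5*5)² = (-56 + 25)² = (-31)² = 961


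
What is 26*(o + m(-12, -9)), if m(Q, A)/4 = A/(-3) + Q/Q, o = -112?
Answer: -2496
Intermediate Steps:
m(Q, A) = 4 - 4*A/3 (m(Q, A) = 4*(A/(-3) + Q/Q) = 4*(A*(-⅓) + 1) = 4*(-A/3 + 1) = 4*(1 - A/3) = 4 - 4*A/3)
26*(o + m(-12, -9)) = 26*(-112 + (4 - 4/3*(-9))) = 26*(-112 + (4 + 12)) = 26*(-112 + 16) = 26*(-96) = -2496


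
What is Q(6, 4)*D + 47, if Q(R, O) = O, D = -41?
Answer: -117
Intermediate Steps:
Q(6, 4)*D + 47 = 4*(-41) + 47 = -164 + 47 = -117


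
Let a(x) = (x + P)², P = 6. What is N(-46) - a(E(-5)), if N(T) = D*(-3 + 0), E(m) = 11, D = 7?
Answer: -310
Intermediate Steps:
N(T) = -21 (N(T) = 7*(-3 + 0) = 7*(-3) = -21)
a(x) = (6 + x)² (a(x) = (x + 6)² = (6 + x)²)
N(-46) - a(E(-5)) = -21 - (6 + 11)² = -21 - 1*17² = -21 - 1*289 = -21 - 289 = -310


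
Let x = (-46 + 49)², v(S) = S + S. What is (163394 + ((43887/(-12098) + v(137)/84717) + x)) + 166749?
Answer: 338371138872305/1024906266 ≈ 3.3015e+5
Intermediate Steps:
v(S) = 2*S
x = 9 (x = 3² = 9)
(163394 + ((43887/(-12098) + v(137)/84717) + x)) + 166749 = (163394 + ((43887/(-12098) + (2*137)/84717) + 9)) + 166749 = (163394 + ((43887*(-1/12098) + 274*(1/84717)) + 9)) + 166749 = (163394 + ((-43887/12098 + 274/84717) + 9)) + 166749 = (163394 + (-3714660127/1024906266 + 9)) + 166749 = (163394 + 5509496267/1024906266) + 166749 = 167469043923071/1024906266 + 166749 = 338371138872305/1024906266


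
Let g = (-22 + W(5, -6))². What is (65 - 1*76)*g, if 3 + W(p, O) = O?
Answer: -10571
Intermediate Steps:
W(p, O) = -3 + O
g = 961 (g = (-22 + (-3 - 6))² = (-22 - 9)² = (-31)² = 961)
(65 - 1*76)*g = (65 - 1*76)*961 = (65 - 76)*961 = -11*961 = -10571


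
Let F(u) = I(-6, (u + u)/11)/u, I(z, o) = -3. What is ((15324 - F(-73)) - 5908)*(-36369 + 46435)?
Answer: 6919016090/73 ≈ 9.4781e+7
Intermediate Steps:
F(u) = -3/u
((15324 - F(-73)) - 5908)*(-36369 + 46435) = ((15324 - (-3)/(-73)) - 5908)*(-36369 + 46435) = ((15324 - (-3)*(-1)/73) - 5908)*10066 = ((15324 - 1*3/73) - 5908)*10066 = ((15324 - 3/73) - 5908)*10066 = (1118649/73 - 5908)*10066 = (687365/73)*10066 = 6919016090/73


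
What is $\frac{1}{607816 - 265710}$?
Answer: $\frac{1}{342106} \approx 2.9231 \cdot 10^{-6}$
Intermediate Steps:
$\frac{1}{607816 - 265710} = \frac{1}{342106}$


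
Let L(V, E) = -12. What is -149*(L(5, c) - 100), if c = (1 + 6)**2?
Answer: 16688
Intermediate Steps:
c = 49 (c = 7**2 = 49)
-149*(L(5, c) - 100) = -149*(-12 - 100) = -149*(-112) = 16688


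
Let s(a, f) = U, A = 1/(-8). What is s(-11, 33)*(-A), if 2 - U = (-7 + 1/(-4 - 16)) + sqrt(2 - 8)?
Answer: 181/160 - I*sqrt(6)/8 ≈ 1.1313 - 0.30619*I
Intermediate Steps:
A = -1/8 ≈ -0.12500
U = 181/20 - I*sqrt(6) (U = 2 - ((-7 + 1/(-4 - 16)) + sqrt(2 - 8)) = 2 - ((-7 + 1/(-20)) + sqrt(-6)) = 2 - ((-7 - 1/20) + I*sqrt(6)) = 2 - (-141/20 + I*sqrt(6)) = 2 + (141/20 - I*sqrt(6)) = 181/20 - I*sqrt(6) ≈ 9.05 - 2.4495*I)
s(a, f) = 181/20 - I*sqrt(6)
s(-11, 33)*(-A) = (181/20 - I*sqrt(6))*(-1*(-1/8)) = (181/20 - I*sqrt(6))*(1/8) = 181/160 - I*sqrt(6)/8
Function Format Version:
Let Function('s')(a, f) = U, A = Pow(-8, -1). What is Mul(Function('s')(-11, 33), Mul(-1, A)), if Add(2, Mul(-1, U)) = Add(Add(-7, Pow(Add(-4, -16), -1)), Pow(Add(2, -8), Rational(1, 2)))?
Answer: Add(Rational(181, 160), Mul(Rational(-1, 8), I, Pow(6, Rational(1, 2)))) ≈ Add(1.1313, Mul(-0.30619, I))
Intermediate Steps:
A = Rational(-1, 8) ≈ -0.12500
U = Add(Rational(181, 20), Mul(-1, I, Pow(6, Rational(1, 2)))) (U = Add(2, Mul(-1, Add(Add(-7, Pow(Add(-4, -16), -1)), Pow(Add(2, -8), Rational(1, 2))))) = Add(2, Mul(-1, Add(Add(-7, Pow(-20, -1)), Pow(-6, Rational(1, 2))))) = Add(2, Mul(-1, Add(Add(-7, Rational(-1, 20)), Mul(I, Pow(6, Rational(1, 2)))))) = Add(2, Mul(-1, Add(Rational(-141, 20), Mul(I, Pow(6, Rational(1, 2)))))) = Add(2, Add(Rational(141, 20), Mul(-1, I, Pow(6, Rational(1, 2))))) = Add(Rational(181, 20), Mul(-1, I, Pow(6, Rational(1, 2)))) ≈ Add(9.0500, Mul(-2.4495, I)))
Function('s')(a, f) = Add(Rational(181, 20), Mul(-1, I, Pow(6, Rational(1, 2))))
Mul(Function('s')(-11, 33), Mul(-1, A)) = Mul(Add(Rational(181, 20), Mul(-1, I, Pow(6, Rational(1, 2)))), Mul(-1, Rational(-1, 8))) = Mul(Add(Rational(181, 20), Mul(-1, I, Pow(6, Rational(1, 2)))), Rational(1, 8)) = Add(Rational(181, 160), Mul(Rational(-1, 8), I, Pow(6, Rational(1, 2))))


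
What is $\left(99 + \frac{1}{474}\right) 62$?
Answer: $\frac{1454737}{237} \approx 6138.1$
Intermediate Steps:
$\left(99 + \frac{1}{474}\right) 62 = \frac{46927}{474} \cdot 62 = \frac{1454737}{237}$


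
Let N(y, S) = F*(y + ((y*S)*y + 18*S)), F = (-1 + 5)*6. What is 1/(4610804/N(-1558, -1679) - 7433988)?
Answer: -24453455616/181786695609029309 ≈ -1.3452e-7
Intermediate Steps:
F = 24 (F = 4*6 = 24)
N(y, S) = 24*y + 432*S + 24*S*y**2 (N(y, S) = 24*(y + ((y*S)*y + 18*S)) = 24*(y + ((S*y)*y + 18*S)) = 24*(y + (S*y**2 + 18*S)) = 24*(y + (18*S + S*y**2)) = 24*(y + 18*S + S*y**2) = 24*y + 432*S + 24*S*y**2)
1/(4610804/N(-1558, -1679) - 7433988) = 1/(4610804/(24*(-1558) + 432*(-1679) + 24*(-1679)*(-1558)**2) - 7433988) = 1/(4610804/(-37392 - 725328 + 24*(-1679)*2427364) - 7433988) = 1/(4610804/(-37392 - 725328 - 97813059744) - 7433988) = 1/(4610804/(-97813822464) - 7433988) = 1/(4610804*(-1/97813822464) - 7433988) = 1/(-1152701/24453455616 - 7433988) = 1/(-181786695609029309/24453455616) = -24453455616/181786695609029309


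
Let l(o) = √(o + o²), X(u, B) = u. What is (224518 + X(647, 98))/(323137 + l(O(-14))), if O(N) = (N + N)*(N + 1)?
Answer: 72759142605/104417387909 - 450330*√33215/104417387909 ≈ 0.69602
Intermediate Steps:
O(N) = 2*N*(1 + N) (O(N) = (2*N)*(1 + N) = 2*N*(1 + N))
(224518 + X(647, 98))/(323137 + l(O(-14))) = (224518 + 647)/(323137 + √((2*(-14)*(1 - 14))*(1 + 2*(-14)*(1 - 14)))) = 225165/(323137 + √((2*(-14)*(-13))*(1 + 2*(-14)*(-13)))) = 225165/(323137 + √(364*(1 + 364))) = 225165/(323137 + √(364*365)) = 225165/(323137 + √132860) = 225165/(323137 + 2*√33215)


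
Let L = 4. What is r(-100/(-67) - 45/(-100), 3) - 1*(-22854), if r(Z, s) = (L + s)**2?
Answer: 22903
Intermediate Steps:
r(Z, s) = (4 + s)**2
r(-100/(-67) - 45/(-100), 3) - 1*(-22854) = (4 + 3)**2 - 1*(-22854) = 7**2 + 22854 = 49 + 22854 = 22903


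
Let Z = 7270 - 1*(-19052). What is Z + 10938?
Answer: 37260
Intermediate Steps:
Z = 26322 (Z = 7270 + 19052 = 26322)
Z + 10938 = 26322 + 10938 = 37260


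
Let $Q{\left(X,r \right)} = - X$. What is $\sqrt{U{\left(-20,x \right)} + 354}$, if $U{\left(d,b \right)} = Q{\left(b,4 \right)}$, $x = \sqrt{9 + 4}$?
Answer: $\sqrt{354 - \sqrt{13}} \approx 18.719$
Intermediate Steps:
$x = \sqrt{13} \approx 3.6056$
$U{\left(d,b \right)} = - b$
$\sqrt{U{\left(-20,x \right)} + 354} = \sqrt{- \sqrt{13} + 354} = \sqrt{354 - \sqrt{13}}$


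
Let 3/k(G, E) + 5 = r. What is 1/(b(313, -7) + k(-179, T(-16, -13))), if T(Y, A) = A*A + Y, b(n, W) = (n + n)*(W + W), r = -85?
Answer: -30/262921 ≈ -0.00011410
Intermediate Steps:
b(n, W) = 4*W*n (b(n, W) = (2*n)*(2*W) = 4*W*n)
T(Y, A) = Y + A² (T(Y, A) = A² + Y = Y + A²)
k(G, E) = -1/30 (k(G, E) = 3/(-5 - 85) = 3/(-90) = 3*(-1/90) = -1/30)
1/(b(313, -7) + k(-179, T(-16, -13))) = 1/(4*(-7)*313 - 1/30) = 1/(-8764 - 1/30) = 1/(-262921/30) = -30/262921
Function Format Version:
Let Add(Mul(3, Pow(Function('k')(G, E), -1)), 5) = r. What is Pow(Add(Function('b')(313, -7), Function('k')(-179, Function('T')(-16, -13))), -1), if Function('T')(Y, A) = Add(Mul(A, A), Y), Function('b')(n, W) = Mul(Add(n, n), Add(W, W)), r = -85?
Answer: Rational(-30, 262921) ≈ -0.00011410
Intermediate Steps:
Function('b')(n, W) = Mul(4, W, n) (Function('b')(n, W) = Mul(Mul(2, n), Mul(2, W)) = Mul(4, W, n))
Function('T')(Y, A) = Add(Y, Pow(A, 2)) (Function('T')(Y, A) = Add(Pow(A, 2), Y) = Add(Y, Pow(A, 2)))
Function('k')(G, E) = Rational(-1, 30) (Function('k')(G, E) = Mul(3, Pow(Add(-5, -85), -1)) = Mul(3, Pow(-90, -1)) = Mul(3, Rational(-1, 90)) = Rational(-1, 30))
Pow(Add(Function('b')(313, -7), Function('k')(-179, Function('T')(-16, -13))), -1) = Pow(Add(Mul(4, -7, 313), Rational(-1, 30)), -1) = Pow(Add(-8764, Rational(-1, 30)), -1) = Pow(Rational(-262921, 30), -1) = Rational(-30, 262921)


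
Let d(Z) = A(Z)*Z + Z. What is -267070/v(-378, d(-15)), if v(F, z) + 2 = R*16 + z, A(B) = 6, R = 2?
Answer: 53414/15 ≈ 3560.9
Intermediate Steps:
d(Z) = 7*Z (d(Z) = 6*Z + Z = 7*Z)
v(F, z) = 30 + z (v(F, z) = -2 + (2*16 + z) = -2 + (32 + z) = 30 + z)
-267070/v(-378, d(-15)) = -267070/(30 + 7*(-15)) = -267070/(30 - 105) = -267070/(-75) = -267070*(-1/75) = 53414/15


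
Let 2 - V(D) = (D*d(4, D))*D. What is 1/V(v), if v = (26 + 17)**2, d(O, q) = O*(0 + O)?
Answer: -1/54700814 ≈ -1.8281e-8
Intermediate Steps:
d(O, q) = O**2 (d(O, q) = O*O = O**2)
v = 1849 (v = 43**2 = 1849)
V(D) = 2 - 16*D**2 (V(D) = 2 - D*4**2*D = 2 - D*16*D = 2 - 16*D*D = 2 - 16*D**2)
1/V(v) = 1/(2 - 16*1849**2) = 1/(2 - 16*3418801) = 1/(2 - 54700816) = 1/(-54700814) = -1/54700814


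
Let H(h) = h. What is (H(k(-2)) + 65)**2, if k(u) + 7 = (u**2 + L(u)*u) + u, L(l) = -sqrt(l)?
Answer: 3592 + 240*I*sqrt(2) ≈ 3592.0 + 339.41*I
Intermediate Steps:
k(u) = -7 + u + u**2 - u**(3/2) (k(u) = -7 + ((u**2 + (-sqrt(u))*u) + u) = -7 + ((u**2 - u**(3/2)) + u) = -7 + (u + u**2 - u**(3/2)) = -7 + u + u**2 - u**(3/2))
(H(k(-2)) + 65)**2 = ((-7 - 2 + (-2)**2 - (-2)**(3/2)) + 65)**2 = ((-7 - 2 + 4 - (-2)*I*sqrt(2)) + 65)**2 = ((-7 - 2 + 4 + 2*I*sqrt(2)) + 65)**2 = ((-5 + 2*I*sqrt(2)) + 65)**2 = (60 + 2*I*sqrt(2))**2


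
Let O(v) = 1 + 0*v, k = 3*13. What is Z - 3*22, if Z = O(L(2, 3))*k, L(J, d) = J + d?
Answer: -27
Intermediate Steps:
k = 39
O(v) = 1 (O(v) = 1 + 0 = 1)
Z = 39 (Z = 1*39 = 39)
Z - 3*22 = 39 - 3*22 = 39 - 66 = -27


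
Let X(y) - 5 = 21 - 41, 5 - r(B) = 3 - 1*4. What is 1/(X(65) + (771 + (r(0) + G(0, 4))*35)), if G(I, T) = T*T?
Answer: 1/1526 ≈ 0.00065531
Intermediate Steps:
G(I, T) = T²
r(B) = 6 (r(B) = 5 - (3 - 1*4) = 5 - (3 - 4) = 5 - 1*(-1) = 5 + 1 = 6)
X(y) = -15 (X(y) = 5 + (21 - 41) = 5 - 20 = -15)
1/(X(65) + (771 + (r(0) + G(0, 4))*35)) = 1/(-15 + (771 + (6 + 4²)*35)) = 1/(-15 + (771 + (6 + 16)*35)) = 1/(-15 + (771 + 22*35)) = 1/(-15 + (771 + 770)) = 1/(-15 + 1541) = 1/1526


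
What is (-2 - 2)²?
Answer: 16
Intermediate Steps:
(-2 - 2)² = (-4)² = 16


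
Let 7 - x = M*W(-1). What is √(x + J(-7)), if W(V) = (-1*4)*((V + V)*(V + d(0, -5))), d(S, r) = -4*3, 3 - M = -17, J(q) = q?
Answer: 4*√130 ≈ 45.607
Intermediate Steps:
M = 20 (M = 3 - 1*(-17) = 3 + 17 = 20)
d(S, r) = -12
W(V) = -8*V*(-12 + V) (W(V) = (-1*4)*((V + V)*(V - 12)) = -4*2*V*(-12 + V) = -8*V*(-12 + V))
x = 2087 (x = 7 - 20*8*(-1)*(12 - 1*(-1)) = 7 - 20*8*(-1)*(12 + 1) = 7 - 20*8*(-1)*13 = 7 - 20*(-104) = 7 - 1*(-2080) = 7 + 2080 = 2087)
√(x + J(-7)) = √(2087 - 7) = √2080 = 4*√130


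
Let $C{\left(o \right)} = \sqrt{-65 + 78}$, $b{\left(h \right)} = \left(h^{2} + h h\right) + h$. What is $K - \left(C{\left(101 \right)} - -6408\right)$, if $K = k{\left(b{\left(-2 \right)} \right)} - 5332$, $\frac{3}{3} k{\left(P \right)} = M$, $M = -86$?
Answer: $-11826 - \sqrt{13} \approx -11830.0$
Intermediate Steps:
$b{\left(h \right)} = h + 2 h^{2}$ ($b{\left(h \right)} = \left(h^{2} + h^{2}\right) + h = 2 h^{2} + h = h + 2 h^{2}$)
$C{\left(o \right)} = \sqrt{13}$
$k{\left(P \right)} = -86$
$K = -5418$ ($K = -86 - 5332 = -5418$)
$K - \left(C{\left(101 \right)} - -6408\right) = -5418 - \left(\sqrt{13} - -6408\right) = -5418 - \left(\sqrt{13} + 6408\right) = -5418 - \left(6408 + \sqrt{13}\right) = -11826 - \sqrt{13}$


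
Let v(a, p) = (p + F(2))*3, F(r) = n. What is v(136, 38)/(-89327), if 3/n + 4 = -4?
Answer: -129/102088 ≈ -0.0012636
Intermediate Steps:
n = -3/8 (n = 3/(-4 - 4) = 3/(-8) = 3*(-⅛) = -3/8 ≈ -0.37500)
F(r) = -3/8
v(a, p) = -9/8 + 3*p (v(a, p) = (p - 3/8)*3 = (-3/8 + p)*3 = -9/8 + 3*p)
v(136, 38)/(-89327) = (-9/8 + 3*38)/(-89327) = (-9/8 + 114)*(-1/89327) = (903/8)*(-1/89327) = -129/102088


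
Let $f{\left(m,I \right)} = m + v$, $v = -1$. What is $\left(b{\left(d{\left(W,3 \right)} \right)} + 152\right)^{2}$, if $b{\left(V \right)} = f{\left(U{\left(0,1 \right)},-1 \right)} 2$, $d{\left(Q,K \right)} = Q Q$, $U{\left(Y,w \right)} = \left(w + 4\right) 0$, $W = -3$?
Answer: $22500$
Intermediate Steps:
$U{\left(Y,w \right)} = 0$ ($U{\left(Y,w \right)} = \left(4 + w\right) 0 = 0$)
$f{\left(m,I \right)} = -1 + m$ ($f{\left(m,I \right)} = m - 1 = -1 + m$)
$d{\left(Q,K \right)} = Q^{2}$
$b{\left(V \right)} = -2$ ($b{\left(V \right)} = \left(-1 + 0\right) 2 = \left(-1\right) 2 = -2$)
$\left(b{\left(d{\left(W,3 \right)} \right)} + 152\right)^{2} = \left(-2 + 152\right)^{2} = 150^{2} = 22500$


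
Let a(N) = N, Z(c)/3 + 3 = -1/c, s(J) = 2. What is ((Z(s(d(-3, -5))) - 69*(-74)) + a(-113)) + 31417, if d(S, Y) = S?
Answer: 72799/2 ≈ 36400.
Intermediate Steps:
Z(c) = -9 - 3/c (Z(c) = -9 + 3*(-1/c) = -9 - 3/c)
((Z(s(d(-3, -5))) - 69*(-74)) + a(-113)) + 31417 = (((-9 - 3/2) - 69*(-74)) - 113) + 31417 = (((-9 - 3*1/2) + 5106) - 113) + 31417 = (((-9 - 3/2) + 5106) - 113) + 31417 = ((-21/2 + 5106) - 113) + 31417 = (10191/2 - 113) + 31417 = 9965/2 + 31417 = 72799/2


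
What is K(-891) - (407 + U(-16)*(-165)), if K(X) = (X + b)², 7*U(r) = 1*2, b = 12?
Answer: 5405968/7 ≈ 7.7228e+5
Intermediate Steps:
U(r) = 2/7 (U(r) = (1*2)/7 = (⅐)*2 = 2/7)
K(X) = (12 + X)² (K(X) = (X + 12)² = (12 + X)²)
K(-891) - (407 + U(-16)*(-165)) = (12 - 891)² - (407 + (2/7)*(-165)) = (-879)² - (407 - 330/7) = 772641 - 1*2519/7 = 772641 - 2519/7 = 5405968/7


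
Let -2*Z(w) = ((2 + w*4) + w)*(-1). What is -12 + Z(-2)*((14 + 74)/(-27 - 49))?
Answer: -140/19 ≈ -7.3684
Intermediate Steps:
Z(w) = 1 + 5*w/2 (Z(w) = -((2 + w*4) + w)*(-1)/2 = -((2 + 4*w) + w)*(-1)/2 = -(2 + 5*w)*(-1)/2 = -(-2 - 5*w)/2 = 1 + 5*w/2)
-12 + Z(-2)*((14 + 74)/(-27 - 49)) = -12 + (1 + (5/2)*(-2))*((14 + 74)/(-27 - 49)) = -12 + (1 - 5)*(88/(-76)) = -12 - 352*(-1)/76 = -12 - 4*(-22/19) = -12 + 88/19 = -140/19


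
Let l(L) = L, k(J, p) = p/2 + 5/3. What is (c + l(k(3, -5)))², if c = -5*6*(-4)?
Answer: 511225/36 ≈ 14201.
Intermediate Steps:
k(J, p) = 5/3 + p/2 (k(J, p) = p*(½) + 5*(⅓) = p/2 + 5/3 = 5/3 + p/2)
c = 120 (c = -30*(-4) = 120)
(c + l(k(3, -5)))² = (120 + (5/3 + (½)*(-5)))² = (120 + (5/3 - 5/2))² = (120 - ⅚)² = (715/6)² = 511225/36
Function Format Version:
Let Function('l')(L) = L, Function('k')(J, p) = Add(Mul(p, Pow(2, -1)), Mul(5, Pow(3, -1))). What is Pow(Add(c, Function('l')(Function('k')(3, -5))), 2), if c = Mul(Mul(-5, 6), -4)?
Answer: Rational(511225, 36) ≈ 14201.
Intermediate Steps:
Function('k')(J, p) = Add(Rational(5, 3), Mul(Rational(1, 2), p)) (Function('k')(J, p) = Add(Mul(p, Rational(1, 2)), Mul(5, Rational(1, 3))) = Add(Mul(Rational(1, 2), p), Rational(5, 3)) = Add(Rational(5, 3), Mul(Rational(1, 2), p)))
c = 120 (c = Mul(-30, -4) = 120)
Pow(Add(c, Function('l')(Function('k')(3, -5))), 2) = Pow(Add(120, Add(Rational(5, 3), Mul(Rational(1, 2), -5))), 2) = Pow(Add(120, Add(Rational(5, 3), Rational(-5, 2))), 2) = Pow(Add(120, Rational(-5, 6)), 2) = Pow(Rational(715, 6), 2) = Rational(511225, 36)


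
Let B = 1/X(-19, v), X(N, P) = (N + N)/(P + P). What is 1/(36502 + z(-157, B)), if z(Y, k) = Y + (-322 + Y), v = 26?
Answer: 1/35866 ≈ 2.7882e-5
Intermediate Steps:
X(N, P) = N/P (X(N, P) = (2*N)/((2*P)) = (2*N)*(1/(2*P)) = N/P)
B = -26/19 (B = 1/(-19/26) = -26/19 ≈ -1.3684)
z(Y, k) = -322 + 2*Y
1/(36502 + z(-157, B)) = 1/(36502 + (-322 + 2*(-157))) = 1/(36502 + (-322 - 314)) = 1/(36502 - 636) = 1/35866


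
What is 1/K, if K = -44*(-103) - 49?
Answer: 1/4483 ≈ 0.00022306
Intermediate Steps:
K = 4483 (K = 4532 - 49 = 4483)
1/K = 1/4483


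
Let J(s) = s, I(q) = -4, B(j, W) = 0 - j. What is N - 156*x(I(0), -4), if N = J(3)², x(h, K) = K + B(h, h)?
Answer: 9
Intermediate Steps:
B(j, W) = -j
x(h, K) = K - h
N = 9 (N = 3² = 9)
N - 156*x(I(0), -4) = 9 - 156*(-4 - 1*(-4)) = 9 - 156*(-4 + 4) = 9 - 156*0 = 9 + 0 = 9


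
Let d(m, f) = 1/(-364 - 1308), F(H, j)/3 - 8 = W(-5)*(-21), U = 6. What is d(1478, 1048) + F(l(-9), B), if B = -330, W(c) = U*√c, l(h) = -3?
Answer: 40127/1672 - 378*I*√5 ≈ 23.999 - 845.23*I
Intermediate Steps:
W(c) = 6*√c
F(H, j) = 24 - 378*I*√5 (F(H, j) = 24 + 3*((6*√(-5))*(-21)) = 24 + 3*((6*(I*√5))*(-21)) = 24 + 3*((6*I*√5)*(-21)) = 24 + 3*(-126*I*√5) = 24 - 378*I*√5)
d(m, f) = -1/1672 (d(m, f) = 1/(-1672) = -1/1672)
d(1478, 1048) + F(l(-9), B) = -1/1672 + (24 - 378*I*√5) = 40127/1672 - 378*I*√5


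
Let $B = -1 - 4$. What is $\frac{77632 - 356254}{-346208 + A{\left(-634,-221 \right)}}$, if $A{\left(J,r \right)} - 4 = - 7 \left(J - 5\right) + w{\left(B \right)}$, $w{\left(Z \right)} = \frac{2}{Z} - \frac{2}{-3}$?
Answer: $\frac{4179330}{5125961} \approx 0.81533$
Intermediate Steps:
$B = -5$
$w{\left(Z \right)} = \frac{2}{3} + \frac{2}{Z}$ ($w{\left(Z \right)} = \frac{2}{Z} - - \frac{2}{3} = \frac{2}{Z} + \frac{2}{3} = \frac{2}{3} + \frac{2}{Z}$)
$A{\left(J,r \right)} = \frac{589}{15} - 7 J$ ($A{\left(J,r \right)} = 4 - \left(- \frac{2}{3} + \frac{2}{5} + 7 \left(J - 5\right)\right) = 4 - \left(- \frac{4}{15} + 7 \left(-5 + J\right)\right) = 4 + \left(\left(35 - 7 J\right) + \left(\frac{2}{3} - \frac{2}{5}\right)\right) = 4 + \left(\left(35 - 7 J\right) + \frac{4}{15}\right) = 4 - \left(- \frac{529}{15} + 7 J\right) = \frac{589}{15} - 7 J$)
$\frac{77632 - 356254}{-346208 + A{\left(-634,-221 \right)}} = \frac{77632 - 356254}{-346208 + \left(\frac{589}{15} - -4438\right)} = - \frac{278622}{-346208 + \left(\frac{589}{15} + 4438\right)} = - \frac{278622}{-346208 + \frac{67159}{15}} = - \frac{278622}{- \frac{5125961}{15}} = \left(-278622\right) \left(- \frac{15}{5125961}\right) = \frac{4179330}{5125961}$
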